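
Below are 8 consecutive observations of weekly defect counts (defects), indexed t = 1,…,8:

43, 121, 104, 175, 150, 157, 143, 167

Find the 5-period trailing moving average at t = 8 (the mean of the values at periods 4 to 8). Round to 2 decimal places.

Sum of periods 4–8: 175 + 150 + 157 + 143 + 167 = 792
Divide by 5: 792 / 5 = 158.40

158.40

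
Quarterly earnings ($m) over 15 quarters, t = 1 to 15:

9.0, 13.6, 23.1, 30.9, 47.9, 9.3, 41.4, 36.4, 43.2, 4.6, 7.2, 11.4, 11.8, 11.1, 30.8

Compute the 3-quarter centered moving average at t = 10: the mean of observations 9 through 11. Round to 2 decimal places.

18.33

Sum of periods 9–11: 43.2 + 4.6 + 7.2 = 55.0
Divide by 3: 55.0 / 3 = 18.33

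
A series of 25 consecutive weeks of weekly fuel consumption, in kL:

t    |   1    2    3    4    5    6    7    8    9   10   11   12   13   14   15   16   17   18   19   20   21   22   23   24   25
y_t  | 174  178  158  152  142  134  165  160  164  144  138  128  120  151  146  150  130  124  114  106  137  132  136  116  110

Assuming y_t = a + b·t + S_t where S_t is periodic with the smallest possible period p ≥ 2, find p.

7

First differences y_{t+1} − y_t: 4, -20, -6, -10, -8, 31, -5, 4, -20, -6, -10, -8, 31, -5, 4, -20, …
The difference pattern repeats every 7 terms and not for any smaller step, so p = 7.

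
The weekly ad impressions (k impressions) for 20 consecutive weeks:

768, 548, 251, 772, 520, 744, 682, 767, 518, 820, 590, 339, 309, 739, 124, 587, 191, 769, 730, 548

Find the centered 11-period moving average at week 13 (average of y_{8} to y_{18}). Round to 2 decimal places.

Sum of periods 8–18: 767 + 518 + 820 + 590 + 339 + 309 + 739 + 124 + 587 + 191 + 769 = 5753
Divide by 11: 5753 / 11 = 523.00

523.00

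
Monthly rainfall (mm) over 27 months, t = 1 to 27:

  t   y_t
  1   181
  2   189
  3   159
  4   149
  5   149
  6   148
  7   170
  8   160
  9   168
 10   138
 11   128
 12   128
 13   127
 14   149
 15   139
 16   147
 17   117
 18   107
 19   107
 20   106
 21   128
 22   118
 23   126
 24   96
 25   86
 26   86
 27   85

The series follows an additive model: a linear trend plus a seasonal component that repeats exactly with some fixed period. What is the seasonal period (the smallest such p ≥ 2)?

First differences y_{t+1} − y_t: 8, -30, -10, 0, -1, 22, -10, 8, -30, -10, 0, -1, 22, -10, 8, -30, …
The difference pattern repeats every 7 terms and not for any smaller step, so p = 7.

7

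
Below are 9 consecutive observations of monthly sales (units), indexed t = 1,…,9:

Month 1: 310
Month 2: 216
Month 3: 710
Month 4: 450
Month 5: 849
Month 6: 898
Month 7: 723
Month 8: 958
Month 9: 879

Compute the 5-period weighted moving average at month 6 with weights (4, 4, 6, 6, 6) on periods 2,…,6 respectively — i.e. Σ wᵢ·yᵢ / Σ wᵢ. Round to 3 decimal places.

649.462

Weighted sum: 4·216 + 4·710 + 6·450 + 6·849 + 6·898 = 864 + 2840 + 2700 + 5094 + 5388 = 16886
Weight total: 4 + 4 + 6 + 6 + 6 = 26
WMA = 16886 / 26 = 649.462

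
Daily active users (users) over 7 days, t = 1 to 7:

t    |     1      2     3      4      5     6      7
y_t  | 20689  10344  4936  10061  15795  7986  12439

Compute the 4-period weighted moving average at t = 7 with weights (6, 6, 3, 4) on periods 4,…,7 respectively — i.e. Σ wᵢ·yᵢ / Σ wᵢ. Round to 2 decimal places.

Weighted sum: 6·10061 + 6·15795 + 3·7986 + 4·12439 = 60366 + 94770 + 23958 + 49756 = 228850
Weight total: 6 + 6 + 3 + 4 = 19
WMA = 228850 / 19 = 12044.74

12044.74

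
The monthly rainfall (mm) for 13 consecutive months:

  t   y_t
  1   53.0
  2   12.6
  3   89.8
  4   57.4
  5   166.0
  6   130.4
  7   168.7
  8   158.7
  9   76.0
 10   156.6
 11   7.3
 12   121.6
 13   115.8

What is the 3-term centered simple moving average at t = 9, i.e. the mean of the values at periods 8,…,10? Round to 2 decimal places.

Sum of periods 8–10: 158.7 + 76.0 + 156.6 = 391.3
Divide by 3: 391.3 / 3 = 130.43

130.43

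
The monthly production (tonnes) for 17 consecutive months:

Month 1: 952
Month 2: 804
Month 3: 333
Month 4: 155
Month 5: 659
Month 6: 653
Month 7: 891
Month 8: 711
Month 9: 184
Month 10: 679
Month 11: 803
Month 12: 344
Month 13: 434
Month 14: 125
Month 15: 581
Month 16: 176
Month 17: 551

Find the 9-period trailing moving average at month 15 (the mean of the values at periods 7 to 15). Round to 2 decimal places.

528.00

Sum of periods 7–15: 891 + 711 + 184 + 679 + 803 + 344 + 434 + 125 + 581 = 4752
Divide by 9: 4752 / 9 = 528.00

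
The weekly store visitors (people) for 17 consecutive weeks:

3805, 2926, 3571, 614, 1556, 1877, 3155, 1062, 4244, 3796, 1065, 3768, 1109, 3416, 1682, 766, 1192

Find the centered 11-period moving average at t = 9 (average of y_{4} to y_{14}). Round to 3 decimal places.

2332.909

Sum of periods 4–14: 614 + 1556 + 1877 + 3155 + 1062 + 4244 + 3796 + 1065 + 3768 + 1109 + 3416 = 25662
Divide by 11: 25662 / 11 = 2332.909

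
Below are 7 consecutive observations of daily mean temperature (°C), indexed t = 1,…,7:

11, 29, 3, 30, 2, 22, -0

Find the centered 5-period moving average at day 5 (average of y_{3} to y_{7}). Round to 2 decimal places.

Sum of periods 3–7: 3 + 30 + 2 + 22 + (-0) = 57
Divide by 5: 57 / 5 = 11.40

11.40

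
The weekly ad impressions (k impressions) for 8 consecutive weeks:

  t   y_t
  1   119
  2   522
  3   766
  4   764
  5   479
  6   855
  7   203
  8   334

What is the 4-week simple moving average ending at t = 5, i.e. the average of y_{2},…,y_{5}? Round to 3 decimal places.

Sum of periods 2–5: 522 + 766 + 764 + 479 = 2531
Divide by 4: 2531 / 4 = 632.750

632.750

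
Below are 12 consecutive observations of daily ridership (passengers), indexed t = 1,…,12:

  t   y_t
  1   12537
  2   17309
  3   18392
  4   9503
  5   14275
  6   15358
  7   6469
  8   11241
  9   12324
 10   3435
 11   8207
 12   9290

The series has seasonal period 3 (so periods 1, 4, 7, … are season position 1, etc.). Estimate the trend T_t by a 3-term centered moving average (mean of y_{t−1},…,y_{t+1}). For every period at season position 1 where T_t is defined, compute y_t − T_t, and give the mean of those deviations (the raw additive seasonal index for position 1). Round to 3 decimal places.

Season position 1 occurs at t = 4, 7, 10 (where T_t is defined).
t=4: T_4 = 14056.66667; y_4 − T_4 = 9503 − 14056.66667 = -4553.66667
t=7: T_7 = 11022.66667; y_7 − T_7 = 6469 − 11022.66667 = -4553.66667
t=10: T_10 = 7988.66667; y_10 − T_10 = 3435 − 7988.66667 = -4553.66667
Mean deviation: (-4553.66667 + -4553.66667 + -4553.66667) / 3 = -4553.667

-4553.667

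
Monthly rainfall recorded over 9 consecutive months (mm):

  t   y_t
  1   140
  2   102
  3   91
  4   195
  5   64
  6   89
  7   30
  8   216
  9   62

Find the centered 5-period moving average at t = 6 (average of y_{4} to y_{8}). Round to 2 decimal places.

Sum of periods 4–8: 195 + 64 + 89 + 30 + 216 = 594
Divide by 5: 594 / 5 = 118.80

118.80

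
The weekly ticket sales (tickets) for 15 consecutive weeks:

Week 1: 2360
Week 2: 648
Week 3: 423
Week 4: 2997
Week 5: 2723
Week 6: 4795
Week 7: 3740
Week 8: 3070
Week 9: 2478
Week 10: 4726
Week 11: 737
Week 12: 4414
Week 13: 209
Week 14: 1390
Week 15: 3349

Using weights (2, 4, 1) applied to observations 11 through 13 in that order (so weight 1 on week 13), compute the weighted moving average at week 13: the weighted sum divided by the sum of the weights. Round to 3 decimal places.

Weighted sum: 2·737 + 4·4414 + 1·209 = 1474 + 17656 + 209 = 19339
Weight total: 2 + 4 + 1 = 7
WMA = 19339 / 7 = 2762.714

2762.714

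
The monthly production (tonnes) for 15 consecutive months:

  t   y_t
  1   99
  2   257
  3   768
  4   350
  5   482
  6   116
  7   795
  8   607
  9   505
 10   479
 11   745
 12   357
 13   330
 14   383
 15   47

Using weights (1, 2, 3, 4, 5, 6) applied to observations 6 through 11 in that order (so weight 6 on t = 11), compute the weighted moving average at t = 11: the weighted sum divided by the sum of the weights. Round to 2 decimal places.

591.05

Weighted sum: 1·116 + 2·795 + 3·607 + 4·505 + 5·479 + 6·745 = 116 + 1590 + 1821 + 2020 + 2395 + 4470 = 12412
Weight total: 1 + 2 + 3 + 4 + 5 + 6 = 21
WMA = 12412 / 21 = 591.05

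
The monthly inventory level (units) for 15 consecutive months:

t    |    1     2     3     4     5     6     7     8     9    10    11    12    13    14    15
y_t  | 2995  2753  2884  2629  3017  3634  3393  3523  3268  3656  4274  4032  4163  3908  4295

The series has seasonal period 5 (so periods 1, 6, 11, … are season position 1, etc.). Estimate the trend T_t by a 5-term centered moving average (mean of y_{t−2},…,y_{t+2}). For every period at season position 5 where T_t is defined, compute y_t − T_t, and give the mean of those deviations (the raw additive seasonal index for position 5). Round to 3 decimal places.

Season position 5 occurs at t = 5, 10 (where T_t is defined).
t=5: T_5 = 3111.40000; y_5 − T_5 = 3017 − 3111.40000 = -94.40000
t=10: T_10 = 3750.60000; y_10 − T_10 = 3656 − 3750.60000 = -94.60000
Mean deviation: (-94.40000 + -94.60000) / 2 = -94.500

-94.500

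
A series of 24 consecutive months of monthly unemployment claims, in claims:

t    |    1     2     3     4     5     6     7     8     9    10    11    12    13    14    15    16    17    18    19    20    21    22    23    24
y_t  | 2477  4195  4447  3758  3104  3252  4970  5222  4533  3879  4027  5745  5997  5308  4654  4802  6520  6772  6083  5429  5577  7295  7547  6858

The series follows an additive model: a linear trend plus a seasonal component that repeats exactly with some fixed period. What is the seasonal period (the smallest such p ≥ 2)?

First differences y_{t+1} − y_t: 1718, 252, -689, -654, 148, 1718, 252, -689, -654, 148, 1718, 252, …
The difference pattern repeats every 5 terms and not for any smaller step, so p = 5.

5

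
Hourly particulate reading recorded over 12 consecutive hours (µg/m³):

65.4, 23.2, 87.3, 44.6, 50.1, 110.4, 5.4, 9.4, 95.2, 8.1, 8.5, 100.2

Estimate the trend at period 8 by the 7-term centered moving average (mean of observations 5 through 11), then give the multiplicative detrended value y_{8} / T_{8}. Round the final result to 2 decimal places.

0.23

Trend T_8 = (50.1 + 110.4 + 5.4 + 9.4 + 95.2 + 8.1 + 8.5) / 7 = 287.1/7 = 41.0143
Ratio to trend: 9.4 / 41.0143 = 0.23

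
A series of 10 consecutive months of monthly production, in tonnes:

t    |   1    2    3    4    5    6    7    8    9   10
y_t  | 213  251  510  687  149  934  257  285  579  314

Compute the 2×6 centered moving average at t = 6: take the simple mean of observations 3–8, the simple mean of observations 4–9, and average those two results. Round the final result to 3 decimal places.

Sum over 3–8: 510 + 687 + 149 + 934 + 257 + 285 = 2822
Sum over 4–9: 687 + 149 + 934 + 257 + 285 + 579 = 2891
CMA at t=6 = (2822 + 2891) / (2·6) = 5713 / 12 = 476.083

476.083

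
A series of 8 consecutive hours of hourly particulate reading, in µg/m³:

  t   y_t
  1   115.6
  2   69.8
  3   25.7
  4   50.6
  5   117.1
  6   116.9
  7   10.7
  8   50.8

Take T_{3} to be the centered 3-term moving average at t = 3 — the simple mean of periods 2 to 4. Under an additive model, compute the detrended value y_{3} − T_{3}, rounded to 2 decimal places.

Trend T_3 = (69.8 + 25.7 + 50.6) / 3 = 146.1/3 = 48.7000
Detrended value: 25.7 − 48.7000 = -23.00

-23.00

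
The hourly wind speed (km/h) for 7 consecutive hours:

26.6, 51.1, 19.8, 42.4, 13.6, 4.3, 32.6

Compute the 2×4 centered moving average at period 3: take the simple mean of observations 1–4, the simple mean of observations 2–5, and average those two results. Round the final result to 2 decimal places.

33.35

Sum over 1–4: 26.6 + 51.1 + 19.8 + 42.4 = 139.9
Sum over 2–5: 51.1 + 19.8 + 42.4 + 13.6 = 126.9
CMA at t=3 = (139.9 + 126.9) / (2·4) = 266.8 / 8 = 33.35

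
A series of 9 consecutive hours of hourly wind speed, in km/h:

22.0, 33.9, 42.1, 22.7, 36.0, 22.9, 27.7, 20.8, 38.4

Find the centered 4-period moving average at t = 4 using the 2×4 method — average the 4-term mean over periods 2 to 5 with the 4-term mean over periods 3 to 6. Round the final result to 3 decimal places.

32.300

Sum over 2–5: 33.9 + 42.1 + 22.7 + 36.0 = 134.7
Sum over 3–6: 42.1 + 22.7 + 36.0 + 22.9 = 123.7
CMA at t=4 = (134.7 + 123.7) / (2·4) = 258.4 / 8 = 32.300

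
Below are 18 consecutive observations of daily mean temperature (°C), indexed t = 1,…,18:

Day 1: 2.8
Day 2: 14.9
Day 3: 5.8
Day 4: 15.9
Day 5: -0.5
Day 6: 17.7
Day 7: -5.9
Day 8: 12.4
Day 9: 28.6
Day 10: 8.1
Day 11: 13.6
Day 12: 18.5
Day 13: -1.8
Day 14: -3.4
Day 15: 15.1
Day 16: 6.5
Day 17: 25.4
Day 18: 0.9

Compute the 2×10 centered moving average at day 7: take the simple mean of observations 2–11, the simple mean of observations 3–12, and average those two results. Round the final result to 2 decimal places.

Sum over 2–11: 14.9 + 5.8 + 15.9 + (-0.5) + 17.7 + (-5.9) + 12.4 + 28.6 + 8.1 + 13.6 = 110.6
Sum over 3–12: 5.8 + 15.9 + (-0.5) + 17.7 + (-5.9) + 12.4 + 28.6 + 8.1 + 13.6 + 18.5 = 114.2
CMA at t=7 = (110.6 + 114.2) / (2·10) = 224.8 / 20 = 11.24

11.24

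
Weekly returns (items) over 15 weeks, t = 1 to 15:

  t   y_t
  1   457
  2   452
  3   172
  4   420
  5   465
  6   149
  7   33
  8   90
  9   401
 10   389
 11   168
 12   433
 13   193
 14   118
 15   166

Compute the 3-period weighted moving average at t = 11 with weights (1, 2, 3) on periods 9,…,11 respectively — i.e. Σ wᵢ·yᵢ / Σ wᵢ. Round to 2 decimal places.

280.50

Weighted sum: 1·401 + 2·389 + 3·168 = 401 + 778 + 504 = 1683
Weight total: 1 + 2 + 3 = 6
WMA = 1683 / 6 = 280.50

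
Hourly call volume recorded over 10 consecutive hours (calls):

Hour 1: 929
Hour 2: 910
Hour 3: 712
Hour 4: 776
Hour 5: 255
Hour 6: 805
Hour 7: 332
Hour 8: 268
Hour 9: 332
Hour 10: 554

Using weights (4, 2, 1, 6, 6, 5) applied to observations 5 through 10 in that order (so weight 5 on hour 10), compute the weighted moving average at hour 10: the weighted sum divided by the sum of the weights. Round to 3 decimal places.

388.833

Weighted sum: 4·255 + 2·805 + 1·332 + 6·268 + 6·332 + 5·554 = 1020 + 1610 + 332 + 1608 + 1992 + 2770 = 9332
Weight total: 4 + 2 + 1 + 6 + 6 + 5 = 24
WMA = 9332 / 24 = 388.833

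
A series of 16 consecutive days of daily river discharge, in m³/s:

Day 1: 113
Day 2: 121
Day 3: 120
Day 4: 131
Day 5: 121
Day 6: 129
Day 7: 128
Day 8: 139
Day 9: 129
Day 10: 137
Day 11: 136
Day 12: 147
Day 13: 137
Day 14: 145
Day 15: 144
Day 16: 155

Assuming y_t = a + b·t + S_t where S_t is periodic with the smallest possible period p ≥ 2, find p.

First differences y_{t+1} − y_t: 8, -1, 11, -10, 8, -1, 11, -10, 8, -1, …
The difference pattern repeats every 4 terms and not for any smaller step, so p = 4.

4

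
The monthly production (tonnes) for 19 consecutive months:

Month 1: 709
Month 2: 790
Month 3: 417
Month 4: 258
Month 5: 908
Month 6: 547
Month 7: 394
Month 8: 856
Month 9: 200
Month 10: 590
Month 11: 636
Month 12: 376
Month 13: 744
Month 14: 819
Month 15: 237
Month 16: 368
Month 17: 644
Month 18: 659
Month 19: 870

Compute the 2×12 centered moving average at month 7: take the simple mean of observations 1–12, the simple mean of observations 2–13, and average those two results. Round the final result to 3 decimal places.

Sum over 1–12: 709 + 790 + 417 + 258 + 908 + 547 + 394 + 856 + 200 + 590 + 636 + 376 = 6681
Sum over 2–13: 790 + 417 + 258 + 908 + 547 + 394 + 856 + 200 + 590 + 636 + 376 + 744 = 6716
CMA at t=7 = (6681 + 6716) / (2·12) = 13397 / 24 = 558.208

558.208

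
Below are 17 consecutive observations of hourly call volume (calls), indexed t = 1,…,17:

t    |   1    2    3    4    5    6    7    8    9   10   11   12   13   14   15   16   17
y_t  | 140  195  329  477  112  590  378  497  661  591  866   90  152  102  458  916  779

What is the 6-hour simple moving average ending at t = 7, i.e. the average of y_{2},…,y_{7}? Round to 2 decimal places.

346.83

Sum of periods 2–7: 195 + 329 + 477 + 112 + 590 + 378 = 2081
Divide by 6: 2081 / 6 = 346.83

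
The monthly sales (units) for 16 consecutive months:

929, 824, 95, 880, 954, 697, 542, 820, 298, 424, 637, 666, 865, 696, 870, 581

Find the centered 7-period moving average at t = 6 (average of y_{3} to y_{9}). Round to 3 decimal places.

612.286

Sum of periods 3–9: 95 + 880 + 954 + 697 + 542 + 820 + 298 = 4286
Divide by 7: 4286 / 7 = 612.286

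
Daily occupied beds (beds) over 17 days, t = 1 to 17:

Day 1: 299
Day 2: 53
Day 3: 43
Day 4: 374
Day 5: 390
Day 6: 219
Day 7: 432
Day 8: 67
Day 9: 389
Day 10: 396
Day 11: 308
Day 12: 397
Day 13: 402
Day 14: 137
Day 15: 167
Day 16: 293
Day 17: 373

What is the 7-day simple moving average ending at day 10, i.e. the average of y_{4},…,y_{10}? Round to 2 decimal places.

323.86

Sum of periods 4–10: 374 + 390 + 219 + 432 + 67 + 389 + 396 = 2267
Divide by 7: 2267 / 7 = 323.86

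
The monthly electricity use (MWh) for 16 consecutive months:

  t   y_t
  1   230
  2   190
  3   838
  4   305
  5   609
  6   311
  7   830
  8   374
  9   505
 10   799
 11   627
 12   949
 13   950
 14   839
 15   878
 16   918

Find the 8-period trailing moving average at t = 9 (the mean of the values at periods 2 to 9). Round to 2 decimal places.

495.25

Sum of periods 2–9: 190 + 838 + 305 + 609 + 311 + 830 + 374 + 505 = 3962
Divide by 8: 3962 / 8 = 495.25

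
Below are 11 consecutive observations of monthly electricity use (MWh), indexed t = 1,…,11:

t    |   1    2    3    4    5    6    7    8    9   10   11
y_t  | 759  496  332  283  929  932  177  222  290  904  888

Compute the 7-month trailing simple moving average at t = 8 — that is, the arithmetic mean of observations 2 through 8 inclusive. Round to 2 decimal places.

481.57

Sum of periods 2–8: 496 + 332 + 283 + 929 + 932 + 177 + 222 = 3371
Divide by 7: 3371 / 7 = 481.57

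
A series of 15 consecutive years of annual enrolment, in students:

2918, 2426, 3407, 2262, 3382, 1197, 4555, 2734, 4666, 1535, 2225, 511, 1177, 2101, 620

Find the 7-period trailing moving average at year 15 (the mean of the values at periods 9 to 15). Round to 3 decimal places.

1833.571

Sum of periods 9–15: 4666 + 1535 + 2225 + 511 + 1177 + 2101 + 620 = 12835
Divide by 7: 12835 / 7 = 1833.571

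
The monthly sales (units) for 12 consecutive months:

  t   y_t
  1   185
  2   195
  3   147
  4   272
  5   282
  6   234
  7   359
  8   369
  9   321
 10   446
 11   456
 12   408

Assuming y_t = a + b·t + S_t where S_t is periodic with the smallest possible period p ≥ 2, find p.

First differences y_{t+1} − y_t: 10, -48, 125, 10, -48, 125, 10, -48, …
The difference pattern repeats every 3 terms and not for any smaller step, so p = 3.

3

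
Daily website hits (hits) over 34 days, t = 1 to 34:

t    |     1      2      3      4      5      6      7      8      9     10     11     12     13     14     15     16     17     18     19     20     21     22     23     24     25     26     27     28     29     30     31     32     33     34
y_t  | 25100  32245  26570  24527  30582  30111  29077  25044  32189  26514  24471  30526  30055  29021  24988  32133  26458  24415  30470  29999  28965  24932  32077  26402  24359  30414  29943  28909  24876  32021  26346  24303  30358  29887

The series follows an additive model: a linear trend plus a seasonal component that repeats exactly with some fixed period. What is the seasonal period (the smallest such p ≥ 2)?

First differences y_{t+1} − y_t: 7145, -5675, -2043, 6055, -471, -1034, -4033, 7145, -5675, -2043, 6055, -471, -1034, -4033, 7145, -5675, …
The difference pattern repeats every 7 terms and not for any smaller step, so p = 7.

7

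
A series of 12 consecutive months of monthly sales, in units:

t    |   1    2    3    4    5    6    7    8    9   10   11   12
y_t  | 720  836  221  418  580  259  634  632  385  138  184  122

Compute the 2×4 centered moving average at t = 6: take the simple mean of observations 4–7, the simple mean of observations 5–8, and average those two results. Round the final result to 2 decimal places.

Sum over 4–7: 418 + 580 + 259 + 634 = 1891
Sum over 5–8: 580 + 259 + 634 + 632 = 2105
CMA at t=6 = (1891 + 2105) / (2·4) = 3996 / 8 = 499.50

499.50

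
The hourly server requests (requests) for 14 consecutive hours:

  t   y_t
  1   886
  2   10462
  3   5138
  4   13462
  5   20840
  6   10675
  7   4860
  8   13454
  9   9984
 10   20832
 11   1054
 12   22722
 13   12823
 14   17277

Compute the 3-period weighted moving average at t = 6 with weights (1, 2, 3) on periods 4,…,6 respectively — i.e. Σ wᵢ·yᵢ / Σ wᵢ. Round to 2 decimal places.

Weighted sum: 1·13462 + 2·20840 + 3·10675 = 13462 + 41680 + 32025 = 87167
Weight total: 1 + 2 + 3 = 6
WMA = 87167 / 6 = 14527.83

14527.83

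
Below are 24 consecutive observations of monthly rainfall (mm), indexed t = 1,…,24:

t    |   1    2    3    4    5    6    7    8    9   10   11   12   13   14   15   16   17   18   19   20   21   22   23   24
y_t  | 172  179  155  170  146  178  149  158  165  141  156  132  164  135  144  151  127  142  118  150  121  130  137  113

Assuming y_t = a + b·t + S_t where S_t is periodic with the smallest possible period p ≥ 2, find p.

First differences y_{t+1} − y_t: 7, -24, 15, -24, 32, -29, 9, 7, -24, 15, -24, 32, -29, 9, 7, -24, …
The difference pattern repeats every 7 terms and not for any smaller step, so p = 7.

7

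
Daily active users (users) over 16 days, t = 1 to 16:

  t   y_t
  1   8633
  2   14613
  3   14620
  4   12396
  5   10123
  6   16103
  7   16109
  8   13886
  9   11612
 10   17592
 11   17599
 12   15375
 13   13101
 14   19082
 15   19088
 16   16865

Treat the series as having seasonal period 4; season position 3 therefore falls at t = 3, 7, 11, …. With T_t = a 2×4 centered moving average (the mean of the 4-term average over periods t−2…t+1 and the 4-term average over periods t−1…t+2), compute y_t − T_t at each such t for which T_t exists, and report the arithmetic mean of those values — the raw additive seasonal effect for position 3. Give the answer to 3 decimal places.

1868.083

Season position 3 occurs at t = 3, 7, 11 (where T_t is defined).
t=3: T_3 = 12751.75000; y_3 − T_3 = 14620 − 12751.75000 = 1868.25000
t=7: T_7 = 14241.37500; y_7 − T_7 = 16109 − 14241.37500 = 1867.62500
t=11: T_11 = 15730.62500; y_11 − T_11 = 17599 − 15730.62500 = 1868.37500
Mean deviation: (1868.25000 + 1867.62500 + 1868.37500) / 3 = 1868.083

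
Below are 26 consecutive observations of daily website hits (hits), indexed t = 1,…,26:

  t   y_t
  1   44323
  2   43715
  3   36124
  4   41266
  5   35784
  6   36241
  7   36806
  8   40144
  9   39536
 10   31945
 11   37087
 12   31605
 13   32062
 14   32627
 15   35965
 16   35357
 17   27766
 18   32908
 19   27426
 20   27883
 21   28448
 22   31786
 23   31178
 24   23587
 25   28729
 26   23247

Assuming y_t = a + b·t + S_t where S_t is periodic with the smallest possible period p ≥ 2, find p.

7

First differences y_{t+1} − y_t: -608, -7591, 5142, -5482, 457, 565, 3338, -608, -7591, 5142, -5482, 457, 565, 3338, -608, -7591, …
The difference pattern repeats every 7 terms and not for any smaller step, so p = 7.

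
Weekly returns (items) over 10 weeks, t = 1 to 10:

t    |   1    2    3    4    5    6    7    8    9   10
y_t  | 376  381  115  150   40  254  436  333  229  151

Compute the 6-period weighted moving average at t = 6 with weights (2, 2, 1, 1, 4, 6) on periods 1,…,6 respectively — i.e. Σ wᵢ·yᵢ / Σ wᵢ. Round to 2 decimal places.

216.44

Weighted sum: 2·376 + 2·381 + 1·115 + 1·150 + 4·40 + 6·254 = 752 + 762 + 115 + 150 + 160 + 1524 = 3463
Weight total: 2 + 2 + 1 + 1 + 4 + 6 = 16
WMA = 3463 / 16 = 216.44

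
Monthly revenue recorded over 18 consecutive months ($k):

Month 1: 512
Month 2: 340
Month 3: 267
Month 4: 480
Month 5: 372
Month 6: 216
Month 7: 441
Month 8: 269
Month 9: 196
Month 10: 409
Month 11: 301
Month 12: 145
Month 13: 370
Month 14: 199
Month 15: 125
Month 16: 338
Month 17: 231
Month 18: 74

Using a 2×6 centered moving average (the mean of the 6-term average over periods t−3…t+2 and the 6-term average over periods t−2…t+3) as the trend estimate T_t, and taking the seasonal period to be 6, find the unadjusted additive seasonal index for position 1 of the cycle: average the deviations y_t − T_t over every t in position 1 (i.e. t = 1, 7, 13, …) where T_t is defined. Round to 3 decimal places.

117.833

Season position 1 occurs at t = 7, 13 (where T_t is defined).
t=7: T_7 = 323.08333; y_7 − T_7 = 441 − 323.08333 = 117.91667
t=13: T_13 = 252.25000; y_13 − T_13 = 370 − 252.25000 = 117.75000
Mean deviation: (117.91667 + 117.75000) / 2 = 117.833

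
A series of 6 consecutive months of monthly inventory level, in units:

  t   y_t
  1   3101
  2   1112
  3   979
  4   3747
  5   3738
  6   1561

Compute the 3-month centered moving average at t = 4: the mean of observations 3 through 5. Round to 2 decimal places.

Sum of periods 3–5: 979 + 3747 + 3738 = 8464
Divide by 3: 8464 / 3 = 2821.33

2821.33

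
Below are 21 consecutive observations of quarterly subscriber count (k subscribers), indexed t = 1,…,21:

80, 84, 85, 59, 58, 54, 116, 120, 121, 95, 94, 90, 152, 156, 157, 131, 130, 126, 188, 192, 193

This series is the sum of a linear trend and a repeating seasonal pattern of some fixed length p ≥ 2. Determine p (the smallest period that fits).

First differences y_{t+1} − y_t: 4, 1, -26, -1, -4, 62, 4, 1, -26, -1, -4, 62, 4, 1, …
The difference pattern repeats every 6 terms and not for any smaller step, so p = 6.

6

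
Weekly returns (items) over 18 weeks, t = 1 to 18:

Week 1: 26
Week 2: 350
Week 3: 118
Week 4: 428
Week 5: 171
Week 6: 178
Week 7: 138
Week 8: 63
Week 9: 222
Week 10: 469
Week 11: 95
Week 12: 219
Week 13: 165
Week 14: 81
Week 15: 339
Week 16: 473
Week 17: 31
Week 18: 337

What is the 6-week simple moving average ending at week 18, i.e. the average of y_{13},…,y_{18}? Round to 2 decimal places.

237.67

Sum of periods 13–18: 165 + 81 + 339 + 473 + 31 + 337 = 1426
Divide by 6: 1426 / 6 = 237.67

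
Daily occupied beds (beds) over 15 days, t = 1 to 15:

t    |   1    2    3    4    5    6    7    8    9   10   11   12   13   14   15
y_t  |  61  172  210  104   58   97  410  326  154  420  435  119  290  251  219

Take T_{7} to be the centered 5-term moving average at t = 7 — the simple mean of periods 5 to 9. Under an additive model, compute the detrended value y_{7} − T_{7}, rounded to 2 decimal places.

201.00

Trend T_7 = (58 + 97 + 410 + 326 + 154) / 5 = 1045/5 = 209.0000
Detrended value: 410 − 209.0000 = 201.00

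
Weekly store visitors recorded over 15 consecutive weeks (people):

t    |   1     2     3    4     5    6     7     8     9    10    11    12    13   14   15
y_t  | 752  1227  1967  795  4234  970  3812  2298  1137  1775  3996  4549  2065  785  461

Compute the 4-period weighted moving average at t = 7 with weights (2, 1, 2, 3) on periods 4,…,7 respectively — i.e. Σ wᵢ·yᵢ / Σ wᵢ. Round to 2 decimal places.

Weighted sum: 2·795 + 1·4234 + 2·970 + 3·3812 = 1590 + 4234 + 1940 + 11436 = 19200
Weight total: 2 + 1 + 2 + 3 = 8
WMA = 19200 / 8 = 2400.00

2400.00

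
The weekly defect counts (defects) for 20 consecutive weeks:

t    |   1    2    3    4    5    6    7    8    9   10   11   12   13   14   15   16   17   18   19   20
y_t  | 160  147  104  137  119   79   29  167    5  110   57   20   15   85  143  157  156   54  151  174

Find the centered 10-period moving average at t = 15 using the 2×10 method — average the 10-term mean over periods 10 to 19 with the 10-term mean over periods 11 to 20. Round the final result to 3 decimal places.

98.000

Sum over 10–19: 110 + 57 + 20 + 15 + 85 + 143 + 157 + 156 + 54 + 151 = 948
Sum over 11–20: 57 + 20 + 15 + 85 + 143 + 157 + 156 + 54 + 151 + 174 = 1012
CMA at t=15 = (948 + 1012) / (2·10) = 1960 / 20 = 98.000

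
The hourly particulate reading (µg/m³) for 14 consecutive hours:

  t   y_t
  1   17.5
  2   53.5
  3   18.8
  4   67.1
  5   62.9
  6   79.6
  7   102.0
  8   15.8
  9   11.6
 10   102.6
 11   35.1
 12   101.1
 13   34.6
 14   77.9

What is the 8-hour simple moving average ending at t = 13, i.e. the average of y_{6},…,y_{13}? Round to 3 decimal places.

Sum of periods 6–13: 79.6 + 102.0 + 15.8 + 11.6 + 102.6 + 35.1 + 101.1 + 34.6 = 482.4
Divide by 8: 482.4 / 8 = 60.300

60.300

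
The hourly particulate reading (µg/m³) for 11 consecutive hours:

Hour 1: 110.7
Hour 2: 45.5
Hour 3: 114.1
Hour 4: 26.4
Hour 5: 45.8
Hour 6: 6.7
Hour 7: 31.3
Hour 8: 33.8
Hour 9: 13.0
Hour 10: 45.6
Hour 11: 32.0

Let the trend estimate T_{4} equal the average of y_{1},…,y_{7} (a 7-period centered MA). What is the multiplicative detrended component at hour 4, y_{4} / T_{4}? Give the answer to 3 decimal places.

Trend T_4 = (110.7 + 45.5 + 114.1 + 26.4 + 45.8 + 6.7 + 31.3) / 7 = 380.5/7 = 54.35714
Ratio to trend: 26.4 / 54.35714 = 0.486

0.486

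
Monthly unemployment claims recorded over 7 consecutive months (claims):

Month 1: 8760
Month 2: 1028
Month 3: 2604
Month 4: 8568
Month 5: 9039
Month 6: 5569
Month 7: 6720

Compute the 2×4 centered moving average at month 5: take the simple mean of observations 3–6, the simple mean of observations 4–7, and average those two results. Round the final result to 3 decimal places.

Sum over 3–6: 2604 + 8568 + 9039 + 5569 = 25780
Sum over 4–7: 8568 + 9039 + 5569 + 6720 = 29896
CMA at t=5 = (25780 + 29896) / (2·4) = 55676 / 8 = 6959.500

6959.500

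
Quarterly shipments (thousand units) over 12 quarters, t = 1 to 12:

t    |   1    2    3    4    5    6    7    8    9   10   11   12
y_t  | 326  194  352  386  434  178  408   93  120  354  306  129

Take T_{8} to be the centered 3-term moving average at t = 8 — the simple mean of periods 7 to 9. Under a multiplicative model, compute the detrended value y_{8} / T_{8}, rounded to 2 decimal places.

Trend T_8 = (408 + 93 + 120) / 3 = 621/3 = 207.0000
Ratio to trend: 93 / 207.0000 = 0.45

0.45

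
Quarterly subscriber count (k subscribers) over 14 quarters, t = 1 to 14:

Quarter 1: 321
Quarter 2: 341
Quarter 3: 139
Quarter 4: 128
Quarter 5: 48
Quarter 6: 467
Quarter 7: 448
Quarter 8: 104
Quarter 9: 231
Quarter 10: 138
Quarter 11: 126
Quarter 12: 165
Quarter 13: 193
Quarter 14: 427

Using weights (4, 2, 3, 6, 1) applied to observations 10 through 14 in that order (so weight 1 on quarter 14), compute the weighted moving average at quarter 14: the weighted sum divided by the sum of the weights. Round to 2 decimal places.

180.25

Weighted sum: 4·138 + 2·126 + 3·165 + 6·193 + 1·427 = 552 + 252 + 495 + 1158 + 427 = 2884
Weight total: 4 + 2 + 3 + 6 + 1 = 16
WMA = 2884 / 16 = 180.25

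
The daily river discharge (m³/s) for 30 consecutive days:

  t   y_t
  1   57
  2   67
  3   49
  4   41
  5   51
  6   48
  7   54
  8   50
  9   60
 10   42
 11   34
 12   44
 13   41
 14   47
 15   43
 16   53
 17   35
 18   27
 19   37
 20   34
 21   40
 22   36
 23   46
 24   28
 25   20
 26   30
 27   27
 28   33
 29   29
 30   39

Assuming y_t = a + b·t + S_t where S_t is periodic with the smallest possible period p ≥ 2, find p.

First differences y_{t+1} − y_t: 10, -18, -8, 10, -3, 6, -4, 10, -18, -8, 10, -3, 6, -4, 10, -18, …
The difference pattern repeats every 7 terms and not for any smaller step, so p = 7.

7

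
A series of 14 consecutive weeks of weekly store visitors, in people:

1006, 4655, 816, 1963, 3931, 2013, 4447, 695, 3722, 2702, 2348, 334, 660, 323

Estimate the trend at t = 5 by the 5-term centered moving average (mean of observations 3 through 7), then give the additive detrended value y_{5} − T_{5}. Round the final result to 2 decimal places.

Trend T_5 = (816 + 1963 + 3931 + 2013 + 4447) / 5 = 13170/5 = 2634.0000
Detrended value: 3931 − 2634.0000 = 1297.00

1297.00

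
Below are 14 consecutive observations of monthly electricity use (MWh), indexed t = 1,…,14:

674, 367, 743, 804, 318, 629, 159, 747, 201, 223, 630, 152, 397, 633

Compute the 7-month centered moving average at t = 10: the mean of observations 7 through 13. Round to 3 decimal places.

Sum of periods 7–13: 159 + 747 + 201 + 223 + 630 + 152 + 397 = 2509
Divide by 7: 2509 / 7 = 358.429

358.429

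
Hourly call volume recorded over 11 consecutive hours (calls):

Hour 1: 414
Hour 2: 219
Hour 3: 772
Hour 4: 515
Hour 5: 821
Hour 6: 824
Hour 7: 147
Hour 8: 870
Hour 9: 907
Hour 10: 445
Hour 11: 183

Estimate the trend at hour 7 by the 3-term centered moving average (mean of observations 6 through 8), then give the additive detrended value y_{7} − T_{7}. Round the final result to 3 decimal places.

Trend T_7 = (824 + 147 + 870) / 3 = 1841/3 = 613.66667
Detrended value: 147 − 613.66667 = -466.667

-466.667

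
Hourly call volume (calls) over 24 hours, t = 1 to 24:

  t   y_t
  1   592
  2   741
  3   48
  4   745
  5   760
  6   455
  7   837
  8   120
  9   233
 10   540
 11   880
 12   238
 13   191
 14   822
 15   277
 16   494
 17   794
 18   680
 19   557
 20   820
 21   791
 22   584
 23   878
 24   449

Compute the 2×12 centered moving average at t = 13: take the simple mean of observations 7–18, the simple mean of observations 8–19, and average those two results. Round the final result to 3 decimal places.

497.167

Sum over 7–18: 837 + 120 + 233 + 540 + 880 + 238 + 191 + 822 + 277 + 494 + 794 + 680 = 6106
Sum over 8–19: 120 + 233 + 540 + 880 + 238 + 191 + 822 + 277 + 494 + 794 + 680 + 557 = 5826
CMA at t=13 = (6106 + 5826) / (2·12) = 11932 / 24 = 497.167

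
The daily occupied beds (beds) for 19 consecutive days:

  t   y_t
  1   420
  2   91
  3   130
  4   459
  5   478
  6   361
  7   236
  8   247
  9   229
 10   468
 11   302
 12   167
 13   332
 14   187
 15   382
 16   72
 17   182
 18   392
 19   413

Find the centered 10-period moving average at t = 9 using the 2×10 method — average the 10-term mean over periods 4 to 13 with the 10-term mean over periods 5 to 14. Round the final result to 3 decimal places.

314.300

Sum over 4–13: 459 + 478 + 361 + 236 + 247 + 229 + 468 + 302 + 167 + 332 = 3279
Sum over 5–14: 478 + 361 + 236 + 247 + 229 + 468 + 302 + 167 + 332 + 187 = 3007
CMA at t=9 = (3279 + 3007) / (2·10) = 6286 / 20 = 314.300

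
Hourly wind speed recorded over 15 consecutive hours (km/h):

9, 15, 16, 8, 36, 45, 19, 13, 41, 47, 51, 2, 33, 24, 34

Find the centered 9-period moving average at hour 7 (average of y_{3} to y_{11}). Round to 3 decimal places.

Sum of periods 3–11: 16 + 8 + 36 + 45 + 19 + 13 + 41 + 47 + 51 = 276
Divide by 9: 276 / 9 = 30.667

30.667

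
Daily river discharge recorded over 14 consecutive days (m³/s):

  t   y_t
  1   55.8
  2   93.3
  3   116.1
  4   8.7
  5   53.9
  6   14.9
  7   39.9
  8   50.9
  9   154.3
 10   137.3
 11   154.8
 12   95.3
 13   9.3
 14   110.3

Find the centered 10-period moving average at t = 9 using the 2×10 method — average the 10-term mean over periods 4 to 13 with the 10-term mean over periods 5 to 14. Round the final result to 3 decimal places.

Sum over 4–13: 8.7 + 53.9 + 14.9 + 39.9 + 50.9 + 154.3 + 137.3 + 154.8 + 95.3 + 9.3 = 719.3
Sum over 5–14: 53.9 + 14.9 + 39.9 + 50.9 + 154.3 + 137.3 + 154.8 + 95.3 + 9.3 + 110.3 = 820.9
CMA at t=9 = (719.3 + 820.9) / (2·10) = 1540.2 / 20 = 77.010

77.010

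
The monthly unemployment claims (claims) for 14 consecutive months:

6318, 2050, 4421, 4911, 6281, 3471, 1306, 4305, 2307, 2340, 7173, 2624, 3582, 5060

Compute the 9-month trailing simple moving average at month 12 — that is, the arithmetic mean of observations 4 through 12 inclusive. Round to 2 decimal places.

3857.56

Sum of periods 4–12: 4911 + 6281 + 3471 + 1306 + 4305 + 2307 + 2340 + 7173 + 2624 = 34718
Divide by 9: 34718 / 9 = 3857.56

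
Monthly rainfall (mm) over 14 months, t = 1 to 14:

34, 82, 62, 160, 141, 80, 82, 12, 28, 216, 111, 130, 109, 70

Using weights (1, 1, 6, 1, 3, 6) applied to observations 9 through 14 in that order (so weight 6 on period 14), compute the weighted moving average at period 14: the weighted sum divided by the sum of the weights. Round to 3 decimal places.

99.278

Weighted sum: 1·28 + 1·216 + 6·111 + 1·130 + 3·109 + 6·70 = 28 + 216 + 666 + 130 + 327 + 420 = 1787
Weight total: 1 + 1 + 6 + 1 + 3 + 6 = 18
WMA = 1787 / 18 = 99.278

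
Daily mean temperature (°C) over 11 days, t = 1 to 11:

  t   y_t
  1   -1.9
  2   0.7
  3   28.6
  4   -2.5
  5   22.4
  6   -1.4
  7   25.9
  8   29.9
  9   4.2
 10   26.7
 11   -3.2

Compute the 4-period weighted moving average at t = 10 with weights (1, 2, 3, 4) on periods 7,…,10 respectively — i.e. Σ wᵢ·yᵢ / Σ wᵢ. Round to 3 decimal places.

Weighted sum: 1·25.9 + 2·29.9 + 3·4.2 + 4·26.7 = 25.9 + 59.8 + 12.6 + 106.8 = 205.1
Weight total: 1 + 2 + 3 + 4 = 10
WMA = 205.1 / 10 = 20.510

20.510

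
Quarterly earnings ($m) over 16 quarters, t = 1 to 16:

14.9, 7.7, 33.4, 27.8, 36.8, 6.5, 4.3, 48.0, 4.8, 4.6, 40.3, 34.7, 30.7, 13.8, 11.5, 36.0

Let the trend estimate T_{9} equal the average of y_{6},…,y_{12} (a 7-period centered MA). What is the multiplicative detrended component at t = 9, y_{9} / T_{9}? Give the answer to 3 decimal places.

Trend T_9 = (6.5 + 4.3 + 48.0 + 4.8 + 4.6 + 40.3 + 34.7) / 7 = 143.2/7 = 20.45714
Ratio to trend: 4.8 / 20.45714 = 0.235

0.235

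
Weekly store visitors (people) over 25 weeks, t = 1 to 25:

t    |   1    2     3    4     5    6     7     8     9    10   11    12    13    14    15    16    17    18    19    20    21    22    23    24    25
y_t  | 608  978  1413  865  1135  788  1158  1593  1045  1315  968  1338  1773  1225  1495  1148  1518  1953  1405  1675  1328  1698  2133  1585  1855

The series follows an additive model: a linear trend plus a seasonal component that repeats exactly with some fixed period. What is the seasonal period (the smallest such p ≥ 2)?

5

First differences y_{t+1} − y_t: 370, 435, -548, 270, -347, 370, 435, -548, 270, -347, 370, 435, …
The difference pattern repeats every 5 terms and not for any smaller step, so p = 5.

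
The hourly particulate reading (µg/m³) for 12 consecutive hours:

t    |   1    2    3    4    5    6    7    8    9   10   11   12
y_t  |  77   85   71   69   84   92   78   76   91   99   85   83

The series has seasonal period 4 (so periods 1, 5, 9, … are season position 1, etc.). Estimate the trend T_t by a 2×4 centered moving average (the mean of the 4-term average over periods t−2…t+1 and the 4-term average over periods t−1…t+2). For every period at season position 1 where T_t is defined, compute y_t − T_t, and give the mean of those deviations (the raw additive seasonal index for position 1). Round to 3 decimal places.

Season position 1 occurs at t = 5, 9 (where T_t is defined).
t=5: T_5 = 79.87500; y_5 − T_5 = 84 − 79.87500 = 4.12500
t=9: T_9 = 86.87500; y_9 − T_9 = 91 − 86.87500 = 4.12500
Mean deviation: (4.12500 + 4.12500) / 2 = 4.125

4.125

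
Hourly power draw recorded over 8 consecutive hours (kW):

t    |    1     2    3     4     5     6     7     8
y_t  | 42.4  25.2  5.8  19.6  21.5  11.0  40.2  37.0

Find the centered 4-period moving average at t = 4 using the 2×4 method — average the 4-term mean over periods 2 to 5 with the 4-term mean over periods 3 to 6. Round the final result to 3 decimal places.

Sum over 2–5: 25.2 + 5.8 + 19.6 + 21.5 = 72.1
Sum over 3–6: 5.8 + 19.6 + 21.5 + 11.0 = 57.9
CMA at t=4 = (72.1 + 57.9) / (2·4) = 130.0 / 8 = 16.250

16.250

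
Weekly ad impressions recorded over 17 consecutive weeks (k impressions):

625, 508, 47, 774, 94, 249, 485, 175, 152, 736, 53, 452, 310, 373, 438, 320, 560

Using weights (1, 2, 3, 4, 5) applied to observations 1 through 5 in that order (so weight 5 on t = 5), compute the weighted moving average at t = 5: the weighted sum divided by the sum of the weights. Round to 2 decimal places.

356.53

Weighted sum: 1·625 + 2·508 + 3·47 + 4·774 + 5·94 = 625 + 1016 + 141 + 3096 + 470 = 5348
Weight total: 1 + 2 + 3 + 4 + 5 = 15
WMA = 5348 / 15 = 356.53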